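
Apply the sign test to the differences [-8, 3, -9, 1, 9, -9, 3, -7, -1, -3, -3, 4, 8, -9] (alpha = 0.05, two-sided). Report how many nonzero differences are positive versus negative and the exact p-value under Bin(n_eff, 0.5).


Step 1: Discard zero differences. Original n = 14; n_eff = number of nonzero differences = 14.
Nonzero differences (with sign): -8, +3, -9, +1, +9, -9, +3, -7, -1, -3, -3, +4, +8, -9
Step 2: Count signs: positive = 6, negative = 8.
Step 3: Under H0: P(positive) = 0.5, so the number of positives S ~ Bin(14, 0.5).
Step 4: Two-sided exact p-value = sum of Bin(14,0.5) probabilities at or below the observed probability = 0.790527.
Step 5: alpha = 0.05. fail to reject H0.

n_eff = 14, pos = 6, neg = 8, p = 0.790527, fail to reject H0.


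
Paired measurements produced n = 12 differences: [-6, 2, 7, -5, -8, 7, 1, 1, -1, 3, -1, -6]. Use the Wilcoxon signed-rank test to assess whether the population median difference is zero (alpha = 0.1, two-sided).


Step 1: Drop any zero differences (none here) and take |d_i|.
|d| = [6, 2, 7, 5, 8, 7, 1, 1, 1, 3, 1, 6]
Step 2: Midrank |d_i| (ties get averaged ranks).
ranks: |6|->8.5, |2|->5, |7|->10.5, |5|->7, |8|->12, |7|->10.5, |1|->2.5, |1|->2.5, |1|->2.5, |3|->6, |1|->2.5, |6|->8.5
Step 3: Attach original signs; sum ranks with positive sign and with negative sign.
W+ = 5 + 10.5 + 10.5 + 2.5 + 2.5 + 6 = 37
W- = 8.5 + 7 + 12 + 2.5 + 2.5 + 8.5 = 41
(Check: W+ + W- = 78 should equal n(n+1)/2 = 78.)
Step 4: Test statistic W = min(W+, W-) = 37.
Step 5: Ties in |d|, so use the tie-corrected normal approximation.
        E[W] = n(n+1)/4 = 12*13/4 = 39.
        Tie groups: |d|=1 (t=4), |d|=6 (t=2), |d|=7 (t=2); sum(t^3 - t) = 72.
        Var[W] = n(n+1)(2n+1)/24 - sum(t^3-t)/48 = 3900/24 - 72/48 = 161.
        z = (W - E[W]) / sqrt(Var[W]) = (37 - 39) / 12.6886 = -0.1576.
        Two-sided p = 2*Phi(z) = 0.874755.
Step 6: alpha = 0.1. fail to reject H0.

W+ = 37, W- = 41, W = min = 37, p = 0.874755, fail to reject H0.


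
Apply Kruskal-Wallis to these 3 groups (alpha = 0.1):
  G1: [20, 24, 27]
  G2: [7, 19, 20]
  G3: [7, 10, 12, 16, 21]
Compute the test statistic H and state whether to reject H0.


Step 1: Combine all N = 11 observations and assign midranks.
sorted (value, group, rank): (7,G2,1.5), (7,G3,1.5), (10,G3,3), (12,G3,4), (16,G3,5), (19,G2,6), (20,G1,7.5), (20,G2,7.5), (21,G3,9), (24,G1,10), (27,G1,11)
Step 2: Sum ranks within each group.
R_1 = 28.5 (n_1 = 3)
R_2 = 15 (n_2 = 3)
R_3 = 22.5 (n_3 = 5)
Step 3: H = 12/(N(N+1)) * sum(R_i^2/n_i) - 3(N+1)
     = 12/(11*12) * (28.5^2/3 + 15^2/3 + 22.5^2/5) - 3*12
     = 0.090909 * 447 - 36
     = 4.636364.
Step 4: Ties present; correction factor C = 1 - 12/(11^3 - 11) = 0.990909. Corrected H = 4.636364 / 0.990909 = 4.678899.
Step 5: Under H0, H ~ chi^2(2); p-value = 0.096381.
Step 6: alpha = 0.1. reject H0.

H = 4.6789, df = 2, p = 0.096381, reject H0.


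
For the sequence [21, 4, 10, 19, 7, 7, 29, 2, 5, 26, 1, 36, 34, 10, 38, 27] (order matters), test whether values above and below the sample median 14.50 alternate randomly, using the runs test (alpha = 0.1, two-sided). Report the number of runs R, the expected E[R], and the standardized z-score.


Step 1: Compute median = 14.50; label A = above, B = below.
Labels in order: ABBABBABBABAABAA  (n_A = 8, n_B = 8)
Step 2: Count runs R = 11.
Step 3: Under H0 (random ordering), E[R] = 2*n_A*n_B/(n_A+n_B) + 1 = 2*8*8/16 + 1 = 9.0000.
        Var[R] = 2*n_A*n_B*(2*n_A*n_B - n_A - n_B) / ((n_A+n_B)^2 * (n_A+n_B-1)) = 14336/3840 = 3.7333.
        SD[R] = 1.9322.
Step 4: Continuity-corrected z = (R - 0.5 - E[R]) / SD[R] = (11 - 0.5 - 9.0000) / 1.9322 = 0.7763.
Step 5: Two-sided p-value via normal approximation = 2*(1 - Phi(|z|)) = 0.437558.
Step 6: alpha = 0.1. fail to reject H0.

R = 11, z = 0.7763, p = 0.437558, fail to reject H0.


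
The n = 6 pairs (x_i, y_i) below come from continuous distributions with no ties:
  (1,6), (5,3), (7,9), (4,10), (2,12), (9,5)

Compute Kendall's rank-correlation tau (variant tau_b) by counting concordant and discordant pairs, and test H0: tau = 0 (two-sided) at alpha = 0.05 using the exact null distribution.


Step 1: Enumerate the 15 unordered pairs (i,j) with i<j and classify each by sign(x_j-x_i) * sign(y_j-y_i).
  (1,2):dx=+4,dy=-3->D; (1,3):dx=+6,dy=+3->C; (1,4):dx=+3,dy=+4->C; (1,5):dx=+1,dy=+6->C
  (1,6):dx=+8,dy=-1->D; (2,3):dx=+2,dy=+6->C; (2,4):dx=-1,dy=+7->D; (2,5):dx=-3,dy=+9->D
  (2,6):dx=+4,dy=+2->C; (3,4):dx=-3,dy=+1->D; (3,5):dx=-5,dy=+3->D; (3,6):dx=+2,dy=-4->D
  (4,5):dx=-2,dy=+2->D; (4,6):dx=+5,dy=-5->D; (5,6):dx=+7,dy=-7->D
Step 2: C = 5, D = 10, total pairs = 15.
Step 3: tau = (C - D)/(n(n-1)/2) = (5 - 10)/15 = -0.333333.
Step 4: Exact two-sided p-value (enumerate n! = 720 permutations of y under H0): p = 0.469444.
Step 5: alpha = 0.05. fail to reject H0.

tau_b = -0.3333 (C=5, D=10), p = 0.469444, fail to reject H0.


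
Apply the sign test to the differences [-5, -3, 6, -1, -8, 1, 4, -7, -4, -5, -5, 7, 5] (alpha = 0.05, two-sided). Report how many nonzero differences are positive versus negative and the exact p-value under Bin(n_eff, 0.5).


Step 1: Discard zero differences. Original n = 13; n_eff = number of nonzero differences = 13.
Nonzero differences (with sign): -5, -3, +6, -1, -8, +1, +4, -7, -4, -5, -5, +7, +5
Step 2: Count signs: positive = 5, negative = 8.
Step 3: Under H0: P(positive) = 0.5, so the number of positives S ~ Bin(13, 0.5).
Step 4: Two-sided exact p-value = sum of Bin(13,0.5) probabilities at or below the observed probability = 0.581055.
Step 5: alpha = 0.05. fail to reject H0.

n_eff = 13, pos = 5, neg = 8, p = 0.581055, fail to reject H0.


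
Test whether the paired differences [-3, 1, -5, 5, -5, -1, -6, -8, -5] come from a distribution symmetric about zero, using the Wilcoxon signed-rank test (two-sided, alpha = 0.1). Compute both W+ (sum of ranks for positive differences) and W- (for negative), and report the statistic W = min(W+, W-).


Step 1: Drop any zero differences (none here) and take |d_i|.
|d| = [3, 1, 5, 5, 5, 1, 6, 8, 5]
Step 2: Midrank |d_i| (ties get averaged ranks).
ranks: |3|->3, |1|->1.5, |5|->5.5, |5|->5.5, |5|->5.5, |1|->1.5, |6|->8, |8|->9, |5|->5.5
Step 3: Attach original signs; sum ranks with positive sign and with negative sign.
W+ = 1.5 + 5.5 = 7
W- = 3 + 5.5 + 5.5 + 1.5 + 8 + 9 + 5.5 = 38
(Check: W+ + W- = 45 should equal n(n+1)/2 = 45.)
Step 4: Test statistic W = min(W+, W-) = 7.
Step 5: Ties in |d|, so use the tie-corrected normal approximation.
        E[W] = n(n+1)/4 = 9*10/4 = 22.5.
        Tie groups: |d|=1 (t=2), |d|=5 (t=4); sum(t^3 - t) = 66.
        Var[W] = n(n+1)(2n+1)/24 - sum(t^3-t)/48 = 1710/24 - 66/48 = 69.875.
        z = (W - E[W]) / sqrt(Var[W]) = (7 - 22.5) / 8.3591 = -1.8543.
        Two-sided p = 2*Phi(z) = 0.063702.
Step 6: alpha = 0.1. reject H0.

W+ = 7, W- = 38, W = min = 7, p = 0.063702, reject H0.


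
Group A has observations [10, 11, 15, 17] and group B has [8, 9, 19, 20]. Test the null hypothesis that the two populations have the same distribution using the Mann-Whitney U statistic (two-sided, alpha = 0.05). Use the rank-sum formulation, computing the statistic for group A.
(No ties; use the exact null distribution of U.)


Step 1: Combine and sort all 8 observations; assign midranks.
sorted (value, group): (8,Y), (9,Y), (10,X), (11,X), (15,X), (17,X), (19,Y), (20,Y)
ranks: 8->1, 9->2, 10->3, 11->4, 15->5, 17->6, 19->7, 20->8
Step 2: Rank sum for X: R1 = 3 + 4 + 5 + 6 = 18.
Step 3: U_X = R1 - n1(n1+1)/2 = 18 - 4*5/2 = 18 - 10 = 8.
       U_Y = n1*n2 - U_X = 16 - 8 = 8.
Step 4: No ties, so the exact null distribution of U (based on enumerating the C(8,4) = 70 equally likely rank assignments) gives the two-sided p-value.
Step 5: p-value = 1.000000; compare to alpha = 0.05. fail to reject H0.

U_X = 8, p = 1.000000, fail to reject H0 at alpha = 0.05.


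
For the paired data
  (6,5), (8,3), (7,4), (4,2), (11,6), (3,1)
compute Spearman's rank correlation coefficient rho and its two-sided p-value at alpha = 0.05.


Step 1: Rank x and y separately (midranks; no ties here).
rank(x): 6->3, 8->5, 7->4, 4->2, 11->6, 3->1
rank(y): 5->5, 3->3, 4->4, 2->2, 6->6, 1->1
Step 2: d_i = R_x(i) - R_y(i); compute d_i^2.
  (3-5)^2=4, (5-3)^2=4, (4-4)^2=0, (2-2)^2=0, (6-6)^2=0, (1-1)^2=0
sum(d^2) = 8.
Step 3: rho = 1 - 6*8 / (6*(6^2 - 1)) = 1 - 48/210 = 0.771429.
Step 4: Under H0, t = rho * sqrt((n-2)/(1-rho^2)) = 2.4247 ~ t(4).
Step 5: Two-sided p-value from the t-distribution with 4 df = 0.072397.
Step 6: alpha = 0.05. fail to reject H0.

rho = 0.7714, p = 0.072397, fail to reject H0 at alpha = 0.05.


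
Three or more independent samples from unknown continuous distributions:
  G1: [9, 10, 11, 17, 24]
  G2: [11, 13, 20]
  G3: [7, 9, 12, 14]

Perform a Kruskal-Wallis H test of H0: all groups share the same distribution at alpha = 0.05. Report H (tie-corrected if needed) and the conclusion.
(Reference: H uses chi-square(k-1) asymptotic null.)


Step 1: Combine all N = 12 observations and assign midranks.
sorted (value, group, rank): (7,G3,1), (9,G1,2.5), (9,G3,2.5), (10,G1,4), (11,G1,5.5), (11,G2,5.5), (12,G3,7), (13,G2,8), (14,G3,9), (17,G1,10), (20,G2,11), (24,G1,12)
Step 2: Sum ranks within each group.
R_1 = 34 (n_1 = 5)
R_2 = 24.5 (n_2 = 3)
R_3 = 19.5 (n_3 = 4)
Step 3: H = 12/(N(N+1)) * sum(R_i^2/n_i) - 3(N+1)
     = 12/(12*13) * (34^2/5 + 24.5^2/3 + 19.5^2/4) - 3*13
     = 0.076923 * 526.346 - 39
     = 1.488141.
Step 4: Ties present; correction factor C = 1 - 12/(12^3 - 12) = 0.993007. Corrected H = 1.488141 / 0.993007 = 1.498621.
Step 5: Under H0, H ~ chi^2(2); p-value = 0.472692.
Step 6: alpha = 0.05. fail to reject H0.

H = 1.4986, df = 2, p = 0.472692, fail to reject H0.


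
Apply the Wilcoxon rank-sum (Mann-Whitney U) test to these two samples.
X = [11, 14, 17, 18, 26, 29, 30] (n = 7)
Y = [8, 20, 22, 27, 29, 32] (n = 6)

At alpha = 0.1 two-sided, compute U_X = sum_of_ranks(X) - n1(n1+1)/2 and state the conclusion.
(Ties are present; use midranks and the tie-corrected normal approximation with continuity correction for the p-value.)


Step 1: Combine and sort all 13 observations; assign midranks.
sorted (value, group): (8,Y), (11,X), (14,X), (17,X), (18,X), (20,Y), (22,Y), (26,X), (27,Y), (29,X), (29,Y), (30,X), (32,Y)
ranks: 8->1, 11->2, 14->3, 17->4, 18->5, 20->6, 22->7, 26->8, 27->9, 29->10.5, 29->10.5, 30->12, 32->13
Step 2: Rank sum for X: R1 = 2 + 3 + 4 + 5 + 8 + 10.5 + 12 = 44.5.
Step 3: U_X = R1 - n1(n1+1)/2 = 44.5 - 7*8/2 = 44.5 - 28 = 16.5.
       U_Y = n1*n2 - U_X = 42 - 16.5 = 25.5.
Step 4: Ties are present, so use the tie-corrected normal approximation (with continuity correction) for the p-value.
Step 5: p-value = 0.567176; compare to alpha = 0.1. fail to reject H0.

U_X = 16.5, p = 0.567176, fail to reject H0 at alpha = 0.1.


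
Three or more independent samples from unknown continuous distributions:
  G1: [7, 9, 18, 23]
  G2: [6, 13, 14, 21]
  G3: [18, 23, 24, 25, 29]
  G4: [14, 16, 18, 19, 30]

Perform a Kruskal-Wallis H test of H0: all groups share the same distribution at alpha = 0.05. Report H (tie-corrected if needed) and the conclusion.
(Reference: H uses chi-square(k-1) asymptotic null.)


Step 1: Combine all N = 18 observations and assign midranks.
sorted (value, group, rank): (6,G2,1), (7,G1,2), (9,G1,3), (13,G2,4), (14,G2,5.5), (14,G4,5.5), (16,G4,7), (18,G1,9), (18,G3,9), (18,G4,9), (19,G4,11), (21,G2,12), (23,G1,13.5), (23,G3,13.5), (24,G3,15), (25,G3,16), (29,G3,17), (30,G4,18)
Step 2: Sum ranks within each group.
R_1 = 27.5 (n_1 = 4)
R_2 = 22.5 (n_2 = 4)
R_3 = 70.5 (n_3 = 5)
R_4 = 50.5 (n_4 = 5)
Step 3: H = 12/(N(N+1)) * sum(R_i^2/n_i) - 3(N+1)
     = 12/(18*19) * (27.5^2/4 + 22.5^2/4 + 70.5^2/5 + 50.5^2/5) - 3*19
     = 0.035088 * 1819.72 - 57
     = 6.850000.
Step 4: Ties present; correction factor C = 1 - 36/(18^3 - 18) = 0.993808. Corrected H = 6.850000 / 0.993808 = 6.892679.
Step 5: Under H0, H ~ chi^2(3); p-value = 0.075398.
Step 6: alpha = 0.05. fail to reject H0.

H = 6.8927, df = 3, p = 0.075398, fail to reject H0.


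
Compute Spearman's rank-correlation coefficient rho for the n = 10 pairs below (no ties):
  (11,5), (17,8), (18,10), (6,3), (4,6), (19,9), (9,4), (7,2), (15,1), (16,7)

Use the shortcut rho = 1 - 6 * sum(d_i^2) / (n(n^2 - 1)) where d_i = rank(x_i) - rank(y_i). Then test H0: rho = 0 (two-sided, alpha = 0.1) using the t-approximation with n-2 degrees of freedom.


Step 1: Rank x and y separately (midranks; no ties here).
rank(x): 11->5, 17->8, 18->9, 6->2, 4->1, 19->10, 9->4, 7->3, 15->6, 16->7
rank(y): 5->5, 8->8, 10->10, 3->3, 6->6, 9->9, 4->4, 2->2, 1->1, 7->7
Step 2: d_i = R_x(i) - R_y(i); compute d_i^2.
  (5-5)^2=0, (8-8)^2=0, (9-10)^2=1, (2-3)^2=1, (1-6)^2=25, (10-9)^2=1, (4-4)^2=0, (3-2)^2=1, (6-1)^2=25, (7-7)^2=0
sum(d^2) = 54.
Step 3: rho = 1 - 6*54 / (10*(10^2 - 1)) = 1 - 324/990 = 0.672727.
Step 4: Under H0, t = rho * sqrt((n-2)/(1-rho^2)) = 2.5717 ~ t(8).
Step 5: Two-sided p-value from the t-distribution with 8 df = 0.033041.
Step 6: alpha = 0.1. reject H0.

rho = 0.6727, p = 0.033041, reject H0 at alpha = 0.1.


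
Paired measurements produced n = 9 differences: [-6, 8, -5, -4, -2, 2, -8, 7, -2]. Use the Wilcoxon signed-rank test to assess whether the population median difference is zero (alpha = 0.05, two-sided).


Step 1: Drop any zero differences (none here) and take |d_i|.
|d| = [6, 8, 5, 4, 2, 2, 8, 7, 2]
Step 2: Midrank |d_i| (ties get averaged ranks).
ranks: |6|->6, |8|->8.5, |5|->5, |4|->4, |2|->2, |2|->2, |8|->8.5, |7|->7, |2|->2
Step 3: Attach original signs; sum ranks with positive sign and with negative sign.
W+ = 8.5 + 2 + 7 = 17.5
W- = 6 + 5 + 4 + 2 + 8.5 + 2 = 27.5
(Check: W+ + W- = 45 should equal n(n+1)/2 = 45.)
Step 4: Test statistic W = min(W+, W-) = 17.5.
Step 5: Ties in |d|, so use the tie-corrected normal approximation.
        E[W] = n(n+1)/4 = 9*10/4 = 22.5.
        Tie groups: |d|=2 (t=3), |d|=8 (t=2); sum(t^3 - t) = 30.
        Var[W] = n(n+1)(2n+1)/24 - sum(t^3-t)/48 = 1710/24 - 30/48 = 70.625.
        z = (W - E[W]) / sqrt(Var[W]) = (17.5 - 22.5) / 8.4039 = -0.5950.
        Two-sided p = 2*Phi(z) = 0.551867.
Step 6: alpha = 0.05. fail to reject H0.

W+ = 17.5, W- = 27.5, W = min = 17.5, p = 0.551867, fail to reject H0.


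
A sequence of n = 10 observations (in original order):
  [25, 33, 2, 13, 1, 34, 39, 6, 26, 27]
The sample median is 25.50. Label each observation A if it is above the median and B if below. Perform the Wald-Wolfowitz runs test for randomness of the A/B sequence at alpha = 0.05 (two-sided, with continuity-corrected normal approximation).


Step 1: Compute median = 25.50; label A = above, B = below.
Labels in order: BABBBAABAA  (n_A = 5, n_B = 5)
Step 2: Count runs R = 6.
Step 3: Under H0 (random ordering), E[R] = 2*n_A*n_B/(n_A+n_B) + 1 = 2*5*5/10 + 1 = 6.0000.
        Var[R] = 2*n_A*n_B*(2*n_A*n_B - n_A - n_B) / ((n_A+n_B)^2 * (n_A+n_B-1)) = 2000/900 = 2.2222.
        SD[R] = 1.4907.
Step 4: R = E[R], so z = 0 with no continuity correction.
Step 5: Two-sided p-value via normal approximation = 2*(1 - Phi(|z|)) = 1.000000.
Step 6: alpha = 0.05. fail to reject H0.

R = 6, z = 0.0000, p = 1.000000, fail to reject H0.


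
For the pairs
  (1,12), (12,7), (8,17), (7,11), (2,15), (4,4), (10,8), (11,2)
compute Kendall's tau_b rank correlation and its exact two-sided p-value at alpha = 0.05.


Step 1: Enumerate the 28 unordered pairs (i,j) with i<j and classify each by sign(x_j-x_i) * sign(y_j-y_i).
  (1,2):dx=+11,dy=-5->D; (1,3):dx=+7,dy=+5->C; (1,4):dx=+6,dy=-1->D; (1,5):dx=+1,dy=+3->C
  (1,6):dx=+3,dy=-8->D; (1,7):dx=+9,dy=-4->D; (1,8):dx=+10,dy=-10->D; (2,3):dx=-4,dy=+10->D
  (2,4):dx=-5,dy=+4->D; (2,5):dx=-10,dy=+8->D; (2,6):dx=-8,dy=-3->C; (2,7):dx=-2,dy=+1->D
  (2,8):dx=-1,dy=-5->C; (3,4):dx=-1,dy=-6->C; (3,5):dx=-6,dy=-2->C; (3,6):dx=-4,dy=-13->C
  (3,7):dx=+2,dy=-9->D; (3,8):dx=+3,dy=-15->D; (4,5):dx=-5,dy=+4->D; (4,6):dx=-3,dy=-7->C
  (4,7):dx=+3,dy=-3->D; (4,8):dx=+4,dy=-9->D; (5,6):dx=+2,dy=-11->D; (5,7):dx=+8,dy=-7->D
  (5,8):dx=+9,dy=-13->D; (6,7):dx=+6,dy=+4->C; (6,8):dx=+7,dy=-2->D; (7,8):dx=+1,dy=-6->D
Step 2: C = 9, D = 19, total pairs = 28.
Step 3: tau = (C - D)/(n(n-1)/2) = (9 - 19)/28 = -0.357143.
Step 4: Exact two-sided p-value (enumerate n! = 40320 permutations of y under H0): p = 0.275099.
Step 5: alpha = 0.05. fail to reject H0.

tau_b = -0.3571 (C=9, D=19), p = 0.275099, fail to reject H0.


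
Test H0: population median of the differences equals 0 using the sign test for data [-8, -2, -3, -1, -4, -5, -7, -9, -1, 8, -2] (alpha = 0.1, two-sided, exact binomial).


Step 1: Discard zero differences. Original n = 11; n_eff = number of nonzero differences = 11.
Nonzero differences (with sign): -8, -2, -3, -1, -4, -5, -7, -9, -1, +8, -2
Step 2: Count signs: positive = 1, negative = 10.
Step 3: Under H0: P(positive) = 0.5, so the number of positives S ~ Bin(11, 0.5).
Step 4: Two-sided exact p-value = sum of Bin(11,0.5) probabilities at or below the observed probability = 0.011719.
Step 5: alpha = 0.1. reject H0.

n_eff = 11, pos = 1, neg = 10, p = 0.011719, reject H0.


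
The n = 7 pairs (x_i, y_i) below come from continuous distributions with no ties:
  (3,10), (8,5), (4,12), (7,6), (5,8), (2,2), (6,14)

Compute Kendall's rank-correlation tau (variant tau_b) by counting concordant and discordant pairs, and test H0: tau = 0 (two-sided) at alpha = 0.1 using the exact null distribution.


Step 1: Enumerate the 21 unordered pairs (i,j) with i<j and classify each by sign(x_j-x_i) * sign(y_j-y_i).
  (1,2):dx=+5,dy=-5->D; (1,3):dx=+1,dy=+2->C; (1,4):dx=+4,dy=-4->D; (1,5):dx=+2,dy=-2->D
  (1,6):dx=-1,dy=-8->C; (1,7):dx=+3,dy=+4->C; (2,3):dx=-4,dy=+7->D; (2,4):dx=-1,dy=+1->D
  (2,5):dx=-3,dy=+3->D; (2,6):dx=-6,dy=-3->C; (2,7):dx=-2,dy=+9->D; (3,4):dx=+3,dy=-6->D
  (3,5):dx=+1,dy=-4->D; (3,6):dx=-2,dy=-10->C; (3,7):dx=+2,dy=+2->C; (4,5):dx=-2,dy=+2->D
  (4,6):dx=-5,dy=-4->C; (4,7):dx=-1,dy=+8->D; (5,6):dx=-3,dy=-6->C; (5,7):dx=+1,dy=+6->C
  (6,7):dx=+4,dy=+12->C
Step 2: C = 10, D = 11, total pairs = 21.
Step 3: tau = (C - D)/(n(n-1)/2) = (10 - 11)/21 = -0.047619.
Step 4: Exact two-sided p-value (enumerate n! = 5040 permutations of y under H0): p = 1.000000.
Step 5: alpha = 0.1. fail to reject H0.

tau_b = -0.0476 (C=10, D=11), p = 1.000000, fail to reject H0.


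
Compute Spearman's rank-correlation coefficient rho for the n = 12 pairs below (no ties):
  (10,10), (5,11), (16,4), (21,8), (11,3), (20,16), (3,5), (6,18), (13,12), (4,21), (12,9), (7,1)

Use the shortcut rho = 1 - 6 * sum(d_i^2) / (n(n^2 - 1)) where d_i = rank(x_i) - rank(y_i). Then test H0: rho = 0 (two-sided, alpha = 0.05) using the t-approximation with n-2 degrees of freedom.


Step 1: Rank x and y separately (midranks; no ties here).
rank(x): 10->6, 5->3, 16->10, 21->12, 11->7, 20->11, 3->1, 6->4, 13->9, 4->2, 12->8, 7->5
rank(y): 10->7, 11->8, 4->3, 8->5, 3->2, 16->10, 5->4, 18->11, 12->9, 21->12, 9->6, 1->1
Step 2: d_i = R_x(i) - R_y(i); compute d_i^2.
  (6-7)^2=1, (3-8)^2=25, (10-3)^2=49, (12-5)^2=49, (7-2)^2=25, (11-10)^2=1, (1-4)^2=9, (4-11)^2=49, (9-9)^2=0, (2-12)^2=100, (8-6)^2=4, (5-1)^2=16
sum(d^2) = 328.
Step 3: rho = 1 - 6*328 / (12*(12^2 - 1)) = 1 - 1968/1716 = -0.146853.
Step 4: Under H0, t = rho * sqrt((n-2)/(1-rho^2)) = -0.4695 ~ t(10).
Step 5: Two-sided p-value from the t-distribution with 10 df = 0.648796.
Step 6: alpha = 0.05. fail to reject H0.

rho = -0.1469, p = 0.648796, fail to reject H0 at alpha = 0.05.


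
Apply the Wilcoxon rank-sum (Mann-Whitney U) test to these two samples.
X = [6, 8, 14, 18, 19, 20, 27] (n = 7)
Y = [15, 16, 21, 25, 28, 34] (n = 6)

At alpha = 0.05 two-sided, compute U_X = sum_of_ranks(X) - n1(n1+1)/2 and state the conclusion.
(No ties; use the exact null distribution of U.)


Step 1: Combine and sort all 13 observations; assign midranks.
sorted (value, group): (6,X), (8,X), (14,X), (15,Y), (16,Y), (18,X), (19,X), (20,X), (21,Y), (25,Y), (27,X), (28,Y), (34,Y)
ranks: 6->1, 8->2, 14->3, 15->4, 16->5, 18->6, 19->7, 20->8, 21->9, 25->10, 27->11, 28->12, 34->13
Step 2: Rank sum for X: R1 = 1 + 2 + 3 + 6 + 7 + 8 + 11 = 38.
Step 3: U_X = R1 - n1(n1+1)/2 = 38 - 7*8/2 = 38 - 28 = 10.
       U_Y = n1*n2 - U_X = 42 - 10 = 32.
Step 4: No ties, so the exact null distribution of U (based on enumerating the C(13,7) = 1716 equally likely rank assignments) gives the two-sided p-value.
Step 5: p-value = 0.137529; compare to alpha = 0.05. fail to reject H0.

U_X = 10, p = 0.137529, fail to reject H0 at alpha = 0.05.


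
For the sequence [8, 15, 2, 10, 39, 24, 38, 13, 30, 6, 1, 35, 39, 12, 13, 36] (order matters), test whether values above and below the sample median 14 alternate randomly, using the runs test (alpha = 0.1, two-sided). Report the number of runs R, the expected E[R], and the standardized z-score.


Step 1: Compute median = 14; label A = above, B = below.
Labels in order: BABBAAABABBAABBA  (n_A = 8, n_B = 8)
Step 2: Count runs R = 10.
Step 3: Under H0 (random ordering), E[R] = 2*n_A*n_B/(n_A+n_B) + 1 = 2*8*8/16 + 1 = 9.0000.
        Var[R] = 2*n_A*n_B*(2*n_A*n_B - n_A - n_B) / ((n_A+n_B)^2 * (n_A+n_B-1)) = 14336/3840 = 3.7333.
        SD[R] = 1.9322.
Step 4: Continuity-corrected z = (R - 0.5 - E[R]) / SD[R] = (10 - 0.5 - 9.0000) / 1.9322 = 0.2588.
Step 5: Two-sided p-value via normal approximation = 2*(1 - Phi(|z|)) = 0.795809.
Step 6: alpha = 0.1. fail to reject H0.

R = 10, z = 0.2588, p = 0.795809, fail to reject H0.


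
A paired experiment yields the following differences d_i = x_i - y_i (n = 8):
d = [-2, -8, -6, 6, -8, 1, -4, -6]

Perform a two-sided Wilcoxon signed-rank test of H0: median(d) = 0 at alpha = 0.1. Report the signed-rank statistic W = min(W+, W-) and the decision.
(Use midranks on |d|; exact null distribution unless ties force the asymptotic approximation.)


Step 1: Drop any zero differences (none here) and take |d_i|.
|d| = [2, 8, 6, 6, 8, 1, 4, 6]
Step 2: Midrank |d_i| (ties get averaged ranks).
ranks: |2|->2, |8|->7.5, |6|->5, |6|->5, |8|->7.5, |1|->1, |4|->3, |6|->5
Step 3: Attach original signs; sum ranks with positive sign and with negative sign.
W+ = 5 + 1 = 6
W- = 2 + 7.5 + 5 + 7.5 + 3 + 5 = 30
(Check: W+ + W- = 36 should equal n(n+1)/2 = 36.)
Step 4: Test statistic W = min(W+, W-) = 6.
Step 5: Ties in |d|, so use the tie-corrected normal approximation.
        E[W] = n(n+1)/4 = 8*9/4 = 18.
        Tie groups: |d|=6 (t=3), |d|=8 (t=2); sum(t^3 - t) = 30.
        Var[W] = n(n+1)(2n+1)/24 - sum(t^3-t)/48 = 1224/24 - 30/48 = 50.375.
        z = (W - E[W]) / sqrt(Var[W]) = (6 - 18) / 7.0975 = -1.6907.
        Two-sided p = 2*Phi(z) = 0.090889.
Step 6: alpha = 0.1. reject H0.

W+ = 6, W- = 30, W = min = 6, p = 0.090889, reject H0.


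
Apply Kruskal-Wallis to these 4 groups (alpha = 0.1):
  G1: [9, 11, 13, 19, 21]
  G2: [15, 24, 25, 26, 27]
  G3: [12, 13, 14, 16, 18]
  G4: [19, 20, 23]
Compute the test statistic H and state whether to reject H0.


Step 1: Combine all N = 18 observations and assign midranks.
sorted (value, group, rank): (9,G1,1), (11,G1,2), (12,G3,3), (13,G1,4.5), (13,G3,4.5), (14,G3,6), (15,G2,7), (16,G3,8), (18,G3,9), (19,G1,10.5), (19,G4,10.5), (20,G4,12), (21,G1,13), (23,G4,14), (24,G2,15), (25,G2,16), (26,G2,17), (27,G2,18)
Step 2: Sum ranks within each group.
R_1 = 31 (n_1 = 5)
R_2 = 73 (n_2 = 5)
R_3 = 30.5 (n_3 = 5)
R_4 = 36.5 (n_4 = 3)
Step 3: H = 12/(N(N+1)) * sum(R_i^2/n_i) - 3(N+1)
     = 12/(18*19) * (31^2/5 + 73^2/5 + 30.5^2/5 + 36.5^2/3) - 3*19
     = 0.035088 * 1888.13 - 57
     = 9.250292.
Step 4: Ties present; correction factor C = 1 - 12/(18^3 - 18) = 0.997936. Corrected H = 9.250292 / 0.997936 = 9.269424.
Step 5: Under H0, H ~ chi^2(3); p-value = 0.025915.
Step 6: alpha = 0.1. reject H0.

H = 9.2694, df = 3, p = 0.025915, reject H0.


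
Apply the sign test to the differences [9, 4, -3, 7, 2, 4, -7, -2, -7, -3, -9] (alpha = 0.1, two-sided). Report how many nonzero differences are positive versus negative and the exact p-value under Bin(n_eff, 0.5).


Step 1: Discard zero differences. Original n = 11; n_eff = number of nonzero differences = 11.
Nonzero differences (with sign): +9, +4, -3, +7, +2, +4, -7, -2, -7, -3, -9
Step 2: Count signs: positive = 5, negative = 6.
Step 3: Under H0: P(positive) = 0.5, so the number of positives S ~ Bin(11, 0.5).
Step 4: Two-sided exact p-value = sum of Bin(11,0.5) probabilities at or below the observed probability = 1.000000.
Step 5: alpha = 0.1. fail to reject H0.

n_eff = 11, pos = 5, neg = 6, p = 1.000000, fail to reject H0.


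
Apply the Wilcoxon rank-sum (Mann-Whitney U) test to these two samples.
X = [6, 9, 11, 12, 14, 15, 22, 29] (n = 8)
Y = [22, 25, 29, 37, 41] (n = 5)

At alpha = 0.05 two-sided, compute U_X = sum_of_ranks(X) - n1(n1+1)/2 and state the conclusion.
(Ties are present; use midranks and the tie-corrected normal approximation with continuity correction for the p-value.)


Step 1: Combine and sort all 13 observations; assign midranks.
sorted (value, group): (6,X), (9,X), (11,X), (12,X), (14,X), (15,X), (22,X), (22,Y), (25,Y), (29,X), (29,Y), (37,Y), (41,Y)
ranks: 6->1, 9->2, 11->3, 12->4, 14->5, 15->6, 22->7.5, 22->7.5, 25->9, 29->10.5, 29->10.5, 37->12, 41->13
Step 2: Rank sum for X: R1 = 1 + 2 + 3 + 4 + 5 + 6 + 7.5 + 10.5 = 39.
Step 3: U_X = R1 - n1(n1+1)/2 = 39 - 8*9/2 = 39 - 36 = 3.
       U_Y = n1*n2 - U_X = 40 - 3 = 37.
Step 4: Ties are present, so use the tie-corrected normal approximation (with continuity correction) for the p-value.
Step 5: p-value = 0.015435; compare to alpha = 0.05. reject H0.

U_X = 3, p = 0.015435, reject H0 at alpha = 0.05.


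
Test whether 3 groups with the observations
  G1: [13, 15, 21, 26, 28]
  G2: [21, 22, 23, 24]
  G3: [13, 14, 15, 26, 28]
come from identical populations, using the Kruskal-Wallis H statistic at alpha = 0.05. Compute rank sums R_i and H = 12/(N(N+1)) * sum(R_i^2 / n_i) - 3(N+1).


Step 1: Combine all N = 14 observations and assign midranks.
sorted (value, group, rank): (13,G1,1.5), (13,G3,1.5), (14,G3,3), (15,G1,4.5), (15,G3,4.5), (21,G1,6.5), (21,G2,6.5), (22,G2,8), (23,G2,9), (24,G2,10), (26,G1,11.5), (26,G3,11.5), (28,G1,13.5), (28,G3,13.5)
Step 2: Sum ranks within each group.
R_1 = 37.5 (n_1 = 5)
R_2 = 33.5 (n_2 = 4)
R_3 = 34 (n_3 = 5)
Step 3: H = 12/(N(N+1)) * sum(R_i^2/n_i) - 3(N+1)
     = 12/(14*15) * (37.5^2/5 + 33.5^2/4 + 34^2/5) - 3*15
     = 0.057143 * 793.013 - 45
     = 0.315000.
Step 4: Ties present; correction factor C = 1 - 30/(14^3 - 14) = 0.989011. Corrected H = 0.315000 / 0.989011 = 0.318500.
Step 5: Under H0, H ~ chi^2(2); p-value = 0.852783.
Step 6: alpha = 0.05. fail to reject H0.

H = 0.3185, df = 2, p = 0.852783, fail to reject H0.


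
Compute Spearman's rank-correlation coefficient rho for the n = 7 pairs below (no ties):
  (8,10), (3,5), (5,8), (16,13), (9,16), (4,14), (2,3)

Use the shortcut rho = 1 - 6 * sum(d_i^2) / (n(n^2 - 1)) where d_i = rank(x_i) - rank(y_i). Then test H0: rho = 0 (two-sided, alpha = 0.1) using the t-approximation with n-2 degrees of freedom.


Step 1: Rank x and y separately (midranks; no ties here).
rank(x): 8->5, 3->2, 5->4, 16->7, 9->6, 4->3, 2->1
rank(y): 10->4, 5->2, 8->3, 13->5, 16->7, 14->6, 3->1
Step 2: d_i = R_x(i) - R_y(i); compute d_i^2.
  (5-4)^2=1, (2-2)^2=0, (4-3)^2=1, (7-5)^2=4, (6-7)^2=1, (3-6)^2=9, (1-1)^2=0
sum(d^2) = 16.
Step 3: rho = 1 - 6*16 / (7*(7^2 - 1)) = 1 - 96/336 = 0.714286.
Step 4: Under H0, t = rho * sqrt((n-2)/(1-rho^2)) = 2.2822 ~ t(5).
Step 5: Two-sided p-value from the t-distribution with 5 df = 0.071344.
Step 6: alpha = 0.1. reject H0.

rho = 0.7143, p = 0.071344, reject H0 at alpha = 0.1.


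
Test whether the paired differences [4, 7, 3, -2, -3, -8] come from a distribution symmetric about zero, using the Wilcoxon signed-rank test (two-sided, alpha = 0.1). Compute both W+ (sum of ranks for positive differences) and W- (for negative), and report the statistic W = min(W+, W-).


Step 1: Drop any zero differences (none here) and take |d_i|.
|d| = [4, 7, 3, 2, 3, 8]
Step 2: Midrank |d_i| (ties get averaged ranks).
ranks: |4|->4, |7|->5, |3|->2.5, |2|->1, |3|->2.5, |8|->6
Step 3: Attach original signs; sum ranks with positive sign and with negative sign.
W+ = 4 + 5 + 2.5 = 11.5
W- = 1 + 2.5 + 6 = 9.5
(Check: W+ + W- = 21 should equal n(n+1)/2 = 21.)
Step 4: Test statistic W = min(W+, W-) = 9.5.
Step 5: Ties in |d|, so use the tie-corrected normal approximation.
        E[W] = n(n+1)/4 = 6*7/4 = 10.5.
        Tie groups: |d|=3 (t=2); sum(t^3 - t) = 6.
        Var[W] = n(n+1)(2n+1)/24 - sum(t^3-t)/48 = 546/24 - 6/48 = 22.625.
        z = (W - E[W]) / sqrt(Var[W]) = (9.5 - 10.5) / 4.7566 = -0.2102.
        Two-sided p = 2*Phi(z) = 0.833484.
Step 6: alpha = 0.1. fail to reject H0.

W+ = 11.5, W- = 9.5, W = min = 9.5, p = 0.833484, fail to reject H0.


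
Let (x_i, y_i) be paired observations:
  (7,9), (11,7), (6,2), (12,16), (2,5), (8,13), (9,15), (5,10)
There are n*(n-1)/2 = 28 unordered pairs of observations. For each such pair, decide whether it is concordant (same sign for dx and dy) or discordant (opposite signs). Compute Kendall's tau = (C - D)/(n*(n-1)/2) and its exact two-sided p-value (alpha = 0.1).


Step 1: Enumerate the 28 unordered pairs (i,j) with i<j and classify each by sign(x_j-x_i) * sign(y_j-y_i).
  (1,2):dx=+4,dy=-2->D; (1,3):dx=-1,dy=-7->C; (1,4):dx=+5,dy=+7->C; (1,5):dx=-5,dy=-4->C
  (1,6):dx=+1,dy=+4->C; (1,7):dx=+2,dy=+6->C; (1,8):dx=-2,dy=+1->D; (2,3):dx=-5,dy=-5->C
  (2,4):dx=+1,dy=+9->C; (2,5):dx=-9,dy=-2->C; (2,6):dx=-3,dy=+6->D; (2,7):dx=-2,dy=+8->D
  (2,8):dx=-6,dy=+3->D; (3,4):dx=+6,dy=+14->C; (3,5):dx=-4,dy=+3->D; (3,6):dx=+2,dy=+11->C
  (3,7):dx=+3,dy=+13->C; (3,8):dx=-1,dy=+8->D; (4,5):dx=-10,dy=-11->C; (4,6):dx=-4,dy=-3->C
  (4,7):dx=-3,dy=-1->C; (4,8):dx=-7,dy=-6->C; (5,6):dx=+6,dy=+8->C; (5,7):dx=+7,dy=+10->C
  (5,8):dx=+3,dy=+5->C; (6,7):dx=+1,dy=+2->C; (6,8):dx=-3,dy=-3->C; (7,8):dx=-4,dy=-5->C
Step 2: C = 21, D = 7, total pairs = 28.
Step 3: tau = (C - D)/(n(n-1)/2) = (21 - 7)/28 = 0.500000.
Step 4: Exact two-sided p-value (enumerate n! = 40320 permutations of y under H0): p = 0.108681.
Step 5: alpha = 0.1. fail to reject H0.

tau_b = 0.5000 (C=21, D=7), p = 0.108681, fail to reject H0.


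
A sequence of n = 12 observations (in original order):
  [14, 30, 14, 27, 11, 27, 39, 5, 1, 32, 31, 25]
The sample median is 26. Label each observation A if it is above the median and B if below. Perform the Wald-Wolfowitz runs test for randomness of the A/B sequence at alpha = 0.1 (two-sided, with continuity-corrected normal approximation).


Step 1: Compute median = 26; label A = above, B = below.
Labels in order: BABABAABBAAB  (n_A = 6, n_B = 6)
Step 2: Count runs R = 9.
Step 3: Under H0 (random ordering), E[R] = 2*n_A*n_B/(n_A+n_B) + 1 = 2*6*6/12 + 1 = 7.0000.
        Var[R] = 2*n_A*n_B*(2*n_A*n_B - n_A - n_B) / ((n_A+n_B)^2 * (n_A+n_B-1)) = 4320/1584 = 2.7273.
        SD[R] = 1.6514.
Step 4: Continuity-corrected z = (R - 0.5 - E[R]) / SD[R] = (9 - 0.5 - 7.0000) / 1.6514 = 0.9083.
Step 5: Two-sided p-value via normal approximation = 2*(1 - Phi(|z|)) = 0.363722.
Step 6: alpha = 0.1. fail to reject H0.

R = 9, z = 0.9083, p = 0.363722, fail to reject H0.


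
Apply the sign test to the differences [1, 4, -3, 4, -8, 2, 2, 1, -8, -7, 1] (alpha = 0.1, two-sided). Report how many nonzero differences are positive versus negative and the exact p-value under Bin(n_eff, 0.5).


Step 1: Discard zero differences. Original n = 11; n_eff = number of nonzero differences = 11.
Nonzero differences (with sign): +1, +4, -3, +4, -8, +2, +2, +1, -8, -7, +1
Step 2: Count signs: positive = 7, negative = 4.
Step 3: Under H0: P(positive) = 0.5, so the number of positives S ~ Bin(11, 0.5).
Step 4: Two-sided exact p-value = sum of Bin(11,0.5) probabilities at or below the observed probability = 0.548828.
Step 5: alpha = 0.1. fail to reject H0.

n_eff = 11, pos = 7, neg = 4, p = 0.548828, fail to reject H0.


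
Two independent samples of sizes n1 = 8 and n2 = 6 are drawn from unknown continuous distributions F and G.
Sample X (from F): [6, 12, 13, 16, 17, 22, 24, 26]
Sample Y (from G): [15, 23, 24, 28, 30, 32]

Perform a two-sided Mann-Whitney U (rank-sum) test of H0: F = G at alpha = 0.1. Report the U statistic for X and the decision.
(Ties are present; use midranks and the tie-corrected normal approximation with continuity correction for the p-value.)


Step 1: Combine and sort all 14 observations; assign midranks.
sorted (value, group): (6,X), (12,X), (13,X), (15,Y), (16,X), (17,X), (22,X), (23,Y), (24,X), (24,Y), (26,X), (28,Y), (30,Y), (32,Y)
ranks: 6->1, 12->2, 13->3, 15->4, 16->5, 17->6, 22->7, 23->8, 24->9.5, 24->9.5, 26->11, 28->12, 30->13, 32->14
Step 2: Rank sum for X: R1 = 1 + 2 + 3 + 5 + 6 + 7 + 9.5 + 11 = 44.5.
Step 3: U_X = R1 - n1(n1+1)/2 = 44.5 - 8*9/2 = 44.5 - 36 = 8.5.
       U_Y = n1*n2 - U_X = 48 - 8.5 = 39.5.
Step 4: Ties are present, so use the tie-corrected normal approximation (with continuity correction) for the p-value.
Step 5: p-value = 0.052547; compare to alpha = 0.1. reject H0.

U_X = 8.5, p = 0.052547, reject H0 at alpha = 0.1.


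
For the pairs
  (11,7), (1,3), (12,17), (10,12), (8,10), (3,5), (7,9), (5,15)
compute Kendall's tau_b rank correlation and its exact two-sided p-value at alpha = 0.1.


Step 1: Enumerate the 28 unordered pairs (i,j) with i<j and classify each by sign(x_j-x_i) * sign(y_j-y_i).
  (1,2):dx=-10,dy=-4->C; (1,3):dx=+1,dy=+10->C; (1,4):dx=-1,dy=+5->D; (1,5):dx=-3,dy=+3->D
  (1,6):dx=-8,dy=-2->C; (1,7):dx=-4,dy=+2->D; (1,8):dx=-6,dy=+8->D; (2,3):dx=+11,dy=+14->C
  (2,4):dx=+9,dy=+9->C; (2,5):dx=+7,dy=+7->C; (2,6):dx=+2,dy=+2->C; (2,7):dx=+6,dy=+6->C
  (2,8):dx=+4,dy=+12->C; (3,4):dx=-2,dy=-5->C; (3,5):dx=-4,dy=-7->C; (3,6):dx=-9,dy=-12->C
  (3,7):dx=-5,dy=-8->C; (3,8):dx=-7,dy=-2->C; (4,5):dx=-2,dy=-2->C; (4,6):dx=-7,dy=-7->C
  (4,7):dx=-3,dy=-3->C; (4,8):dx=-5,dy=+3->D; (5,6):dx=-5,dy=-5->C; (5,7):dx=-1,dy=-1->C
  (5,8):dx=-3,dy=+5->D; (6,7):dx=+4,dy=+4->C; (6,8):dx=+2,dy=+10->C; (7,8):dx=-2,dy=+6->D
Step 2: C = 21, D = 7, total pairs = 28.
Step 3: tau = (C - D)/(n(n-1)/2) = (21 - 7)/28 = 0.500000.
Step 4: Exact two-sided p-value (enumerate n! = 40320 permutations of y under H0): p = 0.108681.
Step 5: alpha = 0.1. fail to reject H0.

tau_b = 0.5000 (C=21, D=7), p = 0.108681, fail to reject H0.


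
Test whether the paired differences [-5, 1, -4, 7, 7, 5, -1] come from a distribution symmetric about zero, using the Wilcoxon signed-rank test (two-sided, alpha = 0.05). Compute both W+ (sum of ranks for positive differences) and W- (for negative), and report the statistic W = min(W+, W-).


Step 1: Drop any zero differences (none here) and take |d_i|.
|d| = [5, 1, 4, 7, 7, 5, 1]
Step 2: Midrank |d_i| (ties get averaged ranks).
ranks: |5|->4.5, |1|->1.5, |4|->3, |7|->6.5, |7|->6.5, |5|->4.5, |1|->1.5
Step 3: Attach original signs; sum ranks with positive sign and with negative sign.
W+ = 1.5 + 6.5 + 6.5 + 4.5 = 19
W- = 4.5 + 3 + 1.5 = 9
(Check: W+ + W- = 28 should equal n(n+1)/2 = 28.)
Step 4: Test statistic W = min(W+, W-) = 9.
Step 5: Ties in |d|, so use the tie-corrected normal approximation.
        E[W] = n(n+1)/4 = 7*8/4 = 14.
        Tie groups: |d|=1 (t=2), |d|=5 (t=2), |d|=7 (t=2); sum(t^3 - t) = 18.
        Var[W] = n(n+1)(2n+1)/24 - sum(t^3-t)/48 = 840/24 - 18/48 = 34.625.
        z = (W - E[W]) / sqrt(Var[W]) = (9 - 14) / 5.8843 = -0.8497.
        Two-sided p = 2*Phi(z) = 0.395482.
Step 6: alpha = 0.05. fail to reject H0.

W+ = 19, W- = 9, W = min = 9, p = 0.395482, fail to reject H0.


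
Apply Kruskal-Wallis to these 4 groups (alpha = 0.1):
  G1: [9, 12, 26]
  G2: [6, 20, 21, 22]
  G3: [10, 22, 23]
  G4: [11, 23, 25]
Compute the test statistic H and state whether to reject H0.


Step 1: Combine all N = 13 observations and assign midranks.
sorted (value, group, rank): (6,G2,1), (9,G1,2), (10,G3,3), (11,G4,4), (12,G1,5), (20,G2,6), (21,G2,7), (22,G2,8.5), (22,G3,8.5), (23,G3,10.5), (23,G4,10.5), (25,G4,12), (26,G1,13)
Step 2: Sum ranks within each group.
R_1 = 20 (n_1 = 3)
R_2 = 22.5 (n_2 = 4)
R_3 = 22 (n_3 = 3)
R_4 = 26.5 (n_4 = 3)
Step 3: H = 12/(N(N+1)) * sum(R_i^2/n_i) - 3(N+1)
     = 12/(13*14) * (20^2/3 + 22.5^2/4 + 22^2/3 + 26.5^2/3) - 3*14
     = 0.065934 * 655.312 - 42
     = 1.207418.
Step 4: Ties present; correction factor C = 1 - 12/(13^3 - 13) = 0.994505. Corrected H = 1.207418 / 0.994505 = 1.214088.
Step 5: Under H0, H ~ chi^2(3); p-value = 0.749627.
Step 6: alpha = 0.1. fail to reject H0.

H = 1.2141, df = 3, p = 0.749627, fail to reject H0.


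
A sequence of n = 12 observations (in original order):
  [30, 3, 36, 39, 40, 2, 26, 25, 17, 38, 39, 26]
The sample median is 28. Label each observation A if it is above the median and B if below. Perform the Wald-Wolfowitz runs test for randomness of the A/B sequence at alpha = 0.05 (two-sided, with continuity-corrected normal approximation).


Step 1: Compute median = 28; label A = above, B = below.
Labels in order: ABAAABBBBAAB  (n_A = 6, n_B = 6)
Step 2: Count runs R = 6.
Step 3: Under H0 (random ordering), E[R] = 2*n_A*n_B/(n_A+n_B) + 1 = 2*6*6/12 + 1 = 7.0000.
        Var[R] = 2*n_A*n_B*(2*n_A*n_B - n_A - n_B) / ((n_A+n_B)^2 * (n_A+n_B-1)) = 4320/1584 = 2.7273.
        SD[R] = 1.6514.
Step 4: Continuity-corrected z = (R + 0.5 - E[R]) / SD[R] = (6 + 0.5 - 7.0000) / 1.6514 = -0.3028.
Step 5: Two-sided p-value via normal approximation = 2*(1 - Phi(|z|)) = 0.762069.
Step 6: alpha = 0.05. fail to reject H0.

R = 6, z = -0.3028, p = 0.762069, fail to reject H0.


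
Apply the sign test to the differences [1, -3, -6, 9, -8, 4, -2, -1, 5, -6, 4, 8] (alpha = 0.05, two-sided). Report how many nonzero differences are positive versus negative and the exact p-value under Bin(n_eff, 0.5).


Step 1: Discard zero differences. Original n = 12; n_eff = number of nonzero differences = 12.
Nonzero differences (with sign): +1, -3, -6, +9, -8, +4, -2, -1, +5, -6, +4, +8
Step 2: Count signs: positive = 6, negative = 6.
Step 3: Under H0: P(positive) = 0.5, so the number of positives S ~ Bin(12, 0.5).
Step 4: Two-sided exact p-value = sum of Bin(12,0.5) probabilities at or below the observed probability = 1.000000.
Step 5: alpha = 0.05. fail to reject H0.

n_eff = 12, pos = 6, neg = 6, p = 1.000000, fail to reject H0.


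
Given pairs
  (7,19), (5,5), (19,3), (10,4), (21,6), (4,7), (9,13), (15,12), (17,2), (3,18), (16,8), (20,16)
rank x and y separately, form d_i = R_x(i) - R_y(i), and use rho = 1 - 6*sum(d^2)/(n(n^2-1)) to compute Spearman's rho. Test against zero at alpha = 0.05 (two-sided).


Step 1: Rank x and y separately (midranks; no ties here).
rank(x): 7->4, 5->3, 19->10, 10->6, 21->12, 4->2, 9->5, 15->7, 17->9, 3->1, 16->8, 20->11
rank(y): 19->12, 5->4, 3->2, 4->3, 6->5, 7->6, 13->9, 12->8, 2->1, 18->11, 8->7, 16->10
Step 2: d_i = R_x(i) - R_y(i); compute d_i^2.
  (4-12)^2=64, (3-4)^2=1, (10-2)^2=64, (6-3)^2=9, (12-5)^2=49, (2-6)^2=16, (5-9)^2=16, (7-8)^2=1, (9-1)^2=64, (1-11)^2=100, (8-7)^2=1, (11-10)^2=1
sum(d^2) = 386.
Step 3: rho = 1 - 6*386 / (12*(12^2 - 1)) = 1 - 2316/1716 = -0.349650.
Step 4: Under H0, t = rho * sqrt((n-2)/(1-rho^2)) = -1.1802 ~ t(10).
Step 5: Two-sided p-value from the t-distribution with 10 df = 0.265239.
Step 6: alpha = 0.05. fail to reject H0.

rho = -0.3497, p = 0.265239, fail to reject H0 at alpha = 0.05.


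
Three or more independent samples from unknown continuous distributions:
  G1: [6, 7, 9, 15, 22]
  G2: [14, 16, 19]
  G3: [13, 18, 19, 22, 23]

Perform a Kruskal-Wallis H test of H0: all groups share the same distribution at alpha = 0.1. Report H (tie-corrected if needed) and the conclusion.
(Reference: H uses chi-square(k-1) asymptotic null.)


Step 1: Combine all N = 13 observations and assign midranks.
sorted (value, group, rank): (6,G1,1), (7,G1,2), (9,G1,3), (13,G3,4), (14,G2,5), (15,G1,6), (16,G2,7), (18,G3,8), (19,G2,9.5), (19,G3,9.5), (22,G1,11.5), (22,G3,11.5), (23,G3,13)
Step 2: Sum ranks within each group.
R_1 = 23.5 (n_1 = 5)
R_2 = 21.5 (n_2 = 3)
R_3 = 46 (n_3 = 5)
Step 3: H = 12/(N(N+1)) * sum(R_i^2/n_i) - 3(N+1)
     = 12/(13*14) * (23.5^2/5 + 21.5^2/3 + 46^2/5) - 3*14
     = 0.065934 * 687.733 - 42
     = 3.345055.
Step 4: Ties present; correction factor C = 1 - 12/(13^3 - 13) = 0.994505. Corrected H = 3.345055 / 0.994505 = 3.363536.
Step 5: Under H0, H ~ chi^2(2); p-value = 0.186045.
Step 6: alpha = 0.1. fail to reject H0.

H = 3.3635, df = 2, p = 0.186045, fail to reject H0.


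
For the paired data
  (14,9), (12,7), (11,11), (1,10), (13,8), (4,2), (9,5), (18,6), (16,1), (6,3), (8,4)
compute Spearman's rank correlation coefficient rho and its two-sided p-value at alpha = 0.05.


Step 1: Rank x and y separately (midranks; no ties here).
rank(x): 14->9, 12->7, 11->6, 1->1, 13->8, 4->2, 9->5, 18->11, 16->10, 6->3, 8->4
rank(y): 9->9, 7->7, 11->11, 10->10, 8->8, 2->2, 5->5, 6->6, 1->1, 3->3, 4->4
Step 2: d_i = R_x(i) - R_y(i); compute d_i^2.
  (9-9)^2=0, (7-7)^2=0, (6-11)^2=25, (1-10)^2=81, (8-8)^2=0, (2-2)^2=0, (5-5)^2=0, (11-6)^2=25, (10-1)^2=81, (3-3)^2=0, (4-4)^2=0
sum(d^2) = 212.
Step 3: rho = 1 - 6*212 / (11*(11^2 - 1)) = 1 - 1272/1320 = 0.036364.
Step 4: Under H0, t = rho * sqrt((n-2)/(1-rho^2)) = 0.1092 ~ t(9).
Step 5: Two-sided p-value from the t-distribution with 9 df = 0.915468.
Step 6: alpha = 0.05. fail to reject H0.

rho = 0.0364, p = 0.915468, fail to reject H0 at alpha = 0.05.
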